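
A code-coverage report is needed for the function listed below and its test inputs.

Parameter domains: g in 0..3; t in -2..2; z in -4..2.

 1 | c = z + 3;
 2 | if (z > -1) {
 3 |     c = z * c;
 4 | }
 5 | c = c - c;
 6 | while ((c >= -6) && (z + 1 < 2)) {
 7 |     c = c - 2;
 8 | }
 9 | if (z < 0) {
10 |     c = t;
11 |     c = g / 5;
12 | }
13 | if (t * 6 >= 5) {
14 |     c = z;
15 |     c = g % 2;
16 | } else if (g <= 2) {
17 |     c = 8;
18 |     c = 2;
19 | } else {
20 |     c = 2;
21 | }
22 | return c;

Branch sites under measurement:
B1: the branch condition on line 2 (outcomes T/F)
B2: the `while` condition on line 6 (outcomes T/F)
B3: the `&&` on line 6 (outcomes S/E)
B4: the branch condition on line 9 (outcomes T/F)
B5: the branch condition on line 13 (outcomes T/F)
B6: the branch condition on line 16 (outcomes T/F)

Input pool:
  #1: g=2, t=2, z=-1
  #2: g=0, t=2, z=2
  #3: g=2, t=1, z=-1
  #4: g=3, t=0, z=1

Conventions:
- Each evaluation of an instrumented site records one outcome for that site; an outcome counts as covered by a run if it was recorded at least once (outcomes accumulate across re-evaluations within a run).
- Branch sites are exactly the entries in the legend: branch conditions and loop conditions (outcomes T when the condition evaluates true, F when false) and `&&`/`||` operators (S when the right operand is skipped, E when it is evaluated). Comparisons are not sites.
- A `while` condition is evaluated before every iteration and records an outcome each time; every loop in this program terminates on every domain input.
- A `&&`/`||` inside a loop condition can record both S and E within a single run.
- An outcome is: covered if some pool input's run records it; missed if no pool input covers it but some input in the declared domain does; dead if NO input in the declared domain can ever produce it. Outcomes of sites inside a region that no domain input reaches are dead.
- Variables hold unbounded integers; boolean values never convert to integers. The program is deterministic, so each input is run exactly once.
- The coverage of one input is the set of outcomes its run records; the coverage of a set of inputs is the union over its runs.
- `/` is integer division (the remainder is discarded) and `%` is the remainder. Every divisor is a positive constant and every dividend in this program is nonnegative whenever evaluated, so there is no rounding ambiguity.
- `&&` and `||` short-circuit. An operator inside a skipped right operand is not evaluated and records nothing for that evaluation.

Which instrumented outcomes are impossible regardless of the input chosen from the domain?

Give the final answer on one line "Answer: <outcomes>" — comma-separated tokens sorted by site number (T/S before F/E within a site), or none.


exhaustive pass over the 140-input domain:
  reachable outcomes have witnesses, e.g. B1=T (e.g. g=0, t=-2, z=0), B1=F (e.g. g=0, t=-2, z=-4), B2=T (e.g. g=0, t=-2, z=-4), B2=F (e.g. g=0, t=-2, z=-4)
Answer: none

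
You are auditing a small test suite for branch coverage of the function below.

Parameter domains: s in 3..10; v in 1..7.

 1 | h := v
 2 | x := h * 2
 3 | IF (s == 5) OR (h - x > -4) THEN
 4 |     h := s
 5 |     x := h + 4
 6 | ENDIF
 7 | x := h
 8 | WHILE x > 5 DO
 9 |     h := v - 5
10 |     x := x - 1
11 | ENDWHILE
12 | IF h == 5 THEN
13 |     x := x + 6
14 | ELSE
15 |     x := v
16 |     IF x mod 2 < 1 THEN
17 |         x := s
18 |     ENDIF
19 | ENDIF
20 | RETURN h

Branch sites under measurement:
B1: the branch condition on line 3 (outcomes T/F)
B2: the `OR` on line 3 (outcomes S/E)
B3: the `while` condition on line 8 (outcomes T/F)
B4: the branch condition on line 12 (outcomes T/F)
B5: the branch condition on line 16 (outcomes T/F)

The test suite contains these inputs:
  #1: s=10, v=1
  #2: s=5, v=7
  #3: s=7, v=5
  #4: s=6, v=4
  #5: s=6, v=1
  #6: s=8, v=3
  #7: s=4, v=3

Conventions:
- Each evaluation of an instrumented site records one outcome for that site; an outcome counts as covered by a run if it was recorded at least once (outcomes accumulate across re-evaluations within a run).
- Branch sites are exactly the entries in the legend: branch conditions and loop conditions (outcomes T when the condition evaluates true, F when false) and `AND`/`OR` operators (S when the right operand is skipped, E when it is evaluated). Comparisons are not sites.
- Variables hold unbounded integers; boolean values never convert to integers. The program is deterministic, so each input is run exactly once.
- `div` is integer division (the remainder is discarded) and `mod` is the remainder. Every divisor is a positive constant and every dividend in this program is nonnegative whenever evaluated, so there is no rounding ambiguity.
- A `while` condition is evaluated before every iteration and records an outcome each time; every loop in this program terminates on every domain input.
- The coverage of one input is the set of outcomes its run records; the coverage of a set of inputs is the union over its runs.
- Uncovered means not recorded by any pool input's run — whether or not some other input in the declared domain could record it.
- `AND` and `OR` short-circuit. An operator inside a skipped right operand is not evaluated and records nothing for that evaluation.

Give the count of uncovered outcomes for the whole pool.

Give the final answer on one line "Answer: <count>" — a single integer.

input #1, s=10, v=1: events B2->E, B1->T, B3->T, B3->T, B3->T, B3->T, B3->T, B3->F, B4->F, B5->F; outcomes B1=T, B2=E, B3=T, B3=F, B4=F, B5=F
input #2, s=5, v=7: events B2->S, B1->T, B3->F, B4->T; outcomes B1=T, B2=S, B3=F, B4=T
input #3, s=7, v=5: events B2->E, B1->F, B3->F, B4->T; outcomes B1=F, B2=E, B3=F, B4=T
input #4, s=6, v=4: events B2->E, B1->F, B3->F, B4->F, B5->T; outcomes B1=F, B2=E, B3=F, B4=F, B5=T
input #5, s=6, v=1: events B2->E, B1->T, B3->T, B3->F, B4->F, B5->F; outcomes B1=T, B2=E, B3=T, B3=F, B4=F, B5=F
input #6, s=8, v=3: events B2->E, B1->T, B3->T, B3->T, B3->T, B3->F, B4->F, B5->F; outcomes B1=T, B2=E, B3=T, B3=F, B4=F, B5=F
input #7, s=4, v=3: events B2->E, B1->T, B3->F, B4->F, B5->F; outcomes B1=T, B2=E, B3=F, B4=F, B5=F
union over the pool: B1=T, B1=F, B2=S, B2=E, B3=T, B3=F, B4=T, B4=F, B5=T, B5=F
uncovered (0 of 10): none

Answer: 0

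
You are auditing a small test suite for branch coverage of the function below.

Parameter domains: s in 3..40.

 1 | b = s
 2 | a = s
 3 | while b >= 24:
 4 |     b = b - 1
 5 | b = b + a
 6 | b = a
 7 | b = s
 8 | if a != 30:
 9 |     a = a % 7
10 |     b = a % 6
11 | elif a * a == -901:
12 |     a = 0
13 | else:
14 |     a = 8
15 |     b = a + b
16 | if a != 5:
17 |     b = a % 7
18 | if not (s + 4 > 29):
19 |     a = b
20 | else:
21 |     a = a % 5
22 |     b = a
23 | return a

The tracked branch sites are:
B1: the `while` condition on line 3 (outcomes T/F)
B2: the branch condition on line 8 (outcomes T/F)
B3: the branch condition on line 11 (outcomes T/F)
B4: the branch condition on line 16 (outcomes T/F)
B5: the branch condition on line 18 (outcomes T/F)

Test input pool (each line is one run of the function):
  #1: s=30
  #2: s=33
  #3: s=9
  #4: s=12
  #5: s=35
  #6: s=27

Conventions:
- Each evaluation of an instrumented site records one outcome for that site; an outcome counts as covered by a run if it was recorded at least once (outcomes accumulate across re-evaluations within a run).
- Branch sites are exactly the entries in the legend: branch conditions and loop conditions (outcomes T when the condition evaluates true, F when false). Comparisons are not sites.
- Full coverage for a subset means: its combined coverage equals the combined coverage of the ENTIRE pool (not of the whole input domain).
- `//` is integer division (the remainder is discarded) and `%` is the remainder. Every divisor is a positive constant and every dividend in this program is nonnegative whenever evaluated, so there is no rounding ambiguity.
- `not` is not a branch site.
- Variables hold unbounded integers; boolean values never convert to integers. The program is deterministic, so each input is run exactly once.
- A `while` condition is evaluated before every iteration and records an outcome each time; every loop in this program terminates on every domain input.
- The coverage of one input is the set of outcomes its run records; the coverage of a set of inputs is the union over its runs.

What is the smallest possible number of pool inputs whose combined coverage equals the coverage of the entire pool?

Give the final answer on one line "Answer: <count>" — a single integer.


input #1, s=30: events B1->T, B1->T, B1->T, B1->T, B1->T, B1->T, B1->T, B1->F, B2->F, B3->F, B4->T, B5->F; outcomes B1=T, B1=F, B2=F, B3=F, B4=T, B5=F
input #2, s=33: events B1->T, B1->T, B1->T, B1->T, B1->T, B1->T, B1->T, B1->T, B1->T, B1->T, B1->F, B2->T, B4->F, B5->F; outcomes B1=T, B1=F, B2=T, B4=F, B5=F
input #3, s=9: events B1->F, B2->T, B4->T, B5->T; outcomes B1=F, B2=T, B4=T, B5=T
input #4, s=12: events B1->F, B2->T, B4->F, B5->T; outcomes B1=F, B2=T, B4=F, B5=T
input #5, s=35: events B1->T, B1->T, B1->T, B1->T, B1->T, B1->T, B1->T, B1->T, B1->T, B1->T, B1->T, B1->T, B1->F, B2->T, ...; outcomes B1=T, B1=F, B2=T, B4=T, B5=F
input #6, s=27: events B1->T, B1->T, B1->T, B1->T, B1->F, B2->T, B4->T, B5->F; outcomes B1=T, B1=F, B2=T, B4=T, B5=F
union over all inputs: B1=T, B1=F, B2=T, B2=F, B3=F, B4=T, B4=F, B5=T, B5=F (9 outcomes)
no size-1 subset reaches all 9 outcomes (best union: 6/9)
at size 2, {1, 4} reaches all 9 outcomes; every lexicographically earlier size-2 subset fails
Answer: 2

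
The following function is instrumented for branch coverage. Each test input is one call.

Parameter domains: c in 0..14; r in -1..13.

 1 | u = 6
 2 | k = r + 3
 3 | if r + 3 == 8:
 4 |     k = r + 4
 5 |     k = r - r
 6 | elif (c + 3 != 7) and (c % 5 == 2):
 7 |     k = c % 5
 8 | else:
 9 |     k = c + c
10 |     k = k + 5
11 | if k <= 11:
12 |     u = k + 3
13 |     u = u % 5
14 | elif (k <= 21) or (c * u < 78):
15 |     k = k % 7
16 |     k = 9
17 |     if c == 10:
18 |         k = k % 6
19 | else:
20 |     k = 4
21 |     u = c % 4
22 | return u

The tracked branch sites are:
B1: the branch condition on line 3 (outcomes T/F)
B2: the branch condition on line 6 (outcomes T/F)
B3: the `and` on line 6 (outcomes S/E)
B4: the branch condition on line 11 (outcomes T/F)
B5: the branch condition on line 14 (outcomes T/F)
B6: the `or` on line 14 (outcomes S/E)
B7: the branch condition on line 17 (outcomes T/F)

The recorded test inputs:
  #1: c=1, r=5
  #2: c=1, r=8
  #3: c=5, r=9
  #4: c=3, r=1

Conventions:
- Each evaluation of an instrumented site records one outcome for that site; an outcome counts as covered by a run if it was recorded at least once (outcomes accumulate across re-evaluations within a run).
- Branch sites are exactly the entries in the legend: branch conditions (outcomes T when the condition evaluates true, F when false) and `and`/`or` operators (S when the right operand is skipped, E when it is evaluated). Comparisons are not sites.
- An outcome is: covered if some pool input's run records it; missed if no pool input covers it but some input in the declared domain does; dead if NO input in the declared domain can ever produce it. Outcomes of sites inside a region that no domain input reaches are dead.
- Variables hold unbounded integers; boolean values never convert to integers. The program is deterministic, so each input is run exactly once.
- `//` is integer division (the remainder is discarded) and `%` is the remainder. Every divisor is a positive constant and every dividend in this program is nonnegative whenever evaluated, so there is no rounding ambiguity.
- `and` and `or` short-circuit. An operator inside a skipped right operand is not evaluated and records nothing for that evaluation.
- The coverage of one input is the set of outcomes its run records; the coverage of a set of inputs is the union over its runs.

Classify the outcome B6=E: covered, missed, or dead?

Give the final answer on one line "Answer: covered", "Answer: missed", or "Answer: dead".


no pool input records B6=E
but domain input (c=9, r=-1) does record it -> reachable, so missed
Answer: missed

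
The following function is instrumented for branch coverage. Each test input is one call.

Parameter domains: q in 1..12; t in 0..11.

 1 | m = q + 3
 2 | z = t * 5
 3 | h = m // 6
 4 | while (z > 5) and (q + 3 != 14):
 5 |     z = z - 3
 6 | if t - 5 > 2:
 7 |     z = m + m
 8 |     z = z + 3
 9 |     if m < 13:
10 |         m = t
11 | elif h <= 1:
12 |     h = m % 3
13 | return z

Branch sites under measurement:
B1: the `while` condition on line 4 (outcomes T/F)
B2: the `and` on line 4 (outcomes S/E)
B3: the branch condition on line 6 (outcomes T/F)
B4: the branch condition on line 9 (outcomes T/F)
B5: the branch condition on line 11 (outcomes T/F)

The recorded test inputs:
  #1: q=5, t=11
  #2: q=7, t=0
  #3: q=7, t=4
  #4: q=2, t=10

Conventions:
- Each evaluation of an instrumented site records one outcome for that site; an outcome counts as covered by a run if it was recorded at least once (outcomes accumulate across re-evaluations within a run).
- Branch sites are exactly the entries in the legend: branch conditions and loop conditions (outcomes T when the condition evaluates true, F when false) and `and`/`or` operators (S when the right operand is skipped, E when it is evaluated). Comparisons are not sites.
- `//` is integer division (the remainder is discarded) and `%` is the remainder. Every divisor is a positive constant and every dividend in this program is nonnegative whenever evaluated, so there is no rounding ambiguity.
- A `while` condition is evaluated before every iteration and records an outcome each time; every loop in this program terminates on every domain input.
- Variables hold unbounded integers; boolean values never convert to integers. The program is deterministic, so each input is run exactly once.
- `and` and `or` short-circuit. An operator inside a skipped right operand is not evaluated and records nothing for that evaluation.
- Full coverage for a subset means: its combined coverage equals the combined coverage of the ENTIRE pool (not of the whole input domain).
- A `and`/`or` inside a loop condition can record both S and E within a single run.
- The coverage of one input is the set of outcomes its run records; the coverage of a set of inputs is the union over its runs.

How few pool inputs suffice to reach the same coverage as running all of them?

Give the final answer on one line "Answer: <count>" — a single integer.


input #1, q=5, t=11: events B2->E, B1->T, B2->E, B1->T, B2->E, B1->T, B2->E, B1->T, B2->E, B1->T, B2->E, B1->T, B2->E, B1->T, ...; outcomes B1=T, B1=F, B2=S, B2=E, B3=T, B4=T
input #2, q=7, t=0: events B2->S, B1->F, B3->F, B5->T; outcomes B1=F, B2=S, B3=F, B5=T
input #3, q=7, t=4: events B2->E, B1->T, B2->E, B1->T, B2->E, B1->T, B2->E, B1->T, B2->E, B1->T, B2->S, B1->F, B3->F, B5->T; outcomes B1=T, B1=F, B2=S, B2=E, B3=F, B5=T
input #4, q=2, t=10: events B2->E, B1->T, B2->E, B1->T, B2->E, B1->T, B2->E, B1->T, B2->E, B1->T, B2->E, B1->T, B2->E, B1->T, ...; outcomes B1=T, B1=F, B2=S, B2=E, B3=T, B4=T
together the pool reaches 8 outcomes: B1=T, B1=F, B2=S, B2=E, B3=T, B3=F, B4=T, B5=T
checked all size-1 subsets: none covers 8 outcomes (max 6/8)
inputs {1, 2} (size 2) cover everything; no size-2 subset with a lexicographically smaller index list covers all 8
Answer: 2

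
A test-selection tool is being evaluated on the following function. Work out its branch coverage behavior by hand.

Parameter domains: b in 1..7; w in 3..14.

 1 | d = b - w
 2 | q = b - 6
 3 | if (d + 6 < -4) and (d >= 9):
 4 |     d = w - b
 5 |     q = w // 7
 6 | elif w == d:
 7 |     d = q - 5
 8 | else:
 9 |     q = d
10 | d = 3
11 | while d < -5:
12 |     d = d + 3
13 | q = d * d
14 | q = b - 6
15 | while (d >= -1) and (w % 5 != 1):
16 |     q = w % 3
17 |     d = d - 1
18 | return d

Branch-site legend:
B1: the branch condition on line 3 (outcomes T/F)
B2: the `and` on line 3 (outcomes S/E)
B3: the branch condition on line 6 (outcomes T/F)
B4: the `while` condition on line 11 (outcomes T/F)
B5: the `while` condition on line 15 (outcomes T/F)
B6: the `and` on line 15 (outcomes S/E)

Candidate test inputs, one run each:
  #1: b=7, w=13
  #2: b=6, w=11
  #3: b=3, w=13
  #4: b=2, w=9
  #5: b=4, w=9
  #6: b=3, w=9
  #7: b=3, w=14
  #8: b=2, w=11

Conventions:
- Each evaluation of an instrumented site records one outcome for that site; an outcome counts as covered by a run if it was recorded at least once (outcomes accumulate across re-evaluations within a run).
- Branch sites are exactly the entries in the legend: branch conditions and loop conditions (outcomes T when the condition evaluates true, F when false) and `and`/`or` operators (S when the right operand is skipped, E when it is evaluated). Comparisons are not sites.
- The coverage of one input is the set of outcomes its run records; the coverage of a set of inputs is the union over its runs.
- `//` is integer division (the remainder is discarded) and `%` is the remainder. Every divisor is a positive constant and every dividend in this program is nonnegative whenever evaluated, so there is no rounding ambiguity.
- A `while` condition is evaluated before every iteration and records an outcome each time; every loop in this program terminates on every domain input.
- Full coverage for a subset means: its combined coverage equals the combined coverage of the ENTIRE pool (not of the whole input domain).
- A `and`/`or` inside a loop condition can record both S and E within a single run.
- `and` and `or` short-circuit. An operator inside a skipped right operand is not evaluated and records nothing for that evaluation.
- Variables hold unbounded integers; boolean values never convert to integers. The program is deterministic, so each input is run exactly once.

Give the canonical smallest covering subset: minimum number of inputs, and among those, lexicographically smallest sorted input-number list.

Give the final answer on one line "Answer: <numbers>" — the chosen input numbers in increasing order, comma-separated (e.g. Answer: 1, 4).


input #1, b=7, w=13: outcomes B1=F, B2=S, B3=F, B4=F, B5=T, B5=F, B6=S, B6=E
input #2, b=6, w=11: outcomes B1=F, B2=S, B3=F, B4=F, B5=F, B6=E
input #3, b=3, w=13: outcomes B1=F, B2=S, B3=F, B4=F, B5=T, B5=F, B6=S, B6=E
input #4, b=2, w=9: outcomes B1=F, B2=S, B3=F, B4=F, B5=T, B5=F, B6=S, B6=E
input #5, b=4, w=9: outcomes B1=F, B2=S, B3=F, B4=F, B5=T, B5=F, B6=S, B6=E
input #6, b=3, w=9: outcomes B1=F, B2=S, B3=F, B4=F, B5=T, B5=F, B6=S, B6=E
input #7, b=3, w=14: outcomes B1=F, B2=E, B3=F, B4=F, B5=T, B5=F, B6=S, B6=E
input #8, b=2, w=11: outcomes B1=F, B2=S, B3=F, B4=F, B5=F, B6=E
together the pool reaches 9 outcomes: B1=F, B2=S, B2=E, B3=F, B4=F, B5=T, B5=F, B6=S, B6=E
no size-1 subset reaches all 9 outcomes (best union: 8/9)
at size 2, {1, 7} reaches all 9 outcomes; every lexicographically earlier size-2 subset fails
Answer: 1, 7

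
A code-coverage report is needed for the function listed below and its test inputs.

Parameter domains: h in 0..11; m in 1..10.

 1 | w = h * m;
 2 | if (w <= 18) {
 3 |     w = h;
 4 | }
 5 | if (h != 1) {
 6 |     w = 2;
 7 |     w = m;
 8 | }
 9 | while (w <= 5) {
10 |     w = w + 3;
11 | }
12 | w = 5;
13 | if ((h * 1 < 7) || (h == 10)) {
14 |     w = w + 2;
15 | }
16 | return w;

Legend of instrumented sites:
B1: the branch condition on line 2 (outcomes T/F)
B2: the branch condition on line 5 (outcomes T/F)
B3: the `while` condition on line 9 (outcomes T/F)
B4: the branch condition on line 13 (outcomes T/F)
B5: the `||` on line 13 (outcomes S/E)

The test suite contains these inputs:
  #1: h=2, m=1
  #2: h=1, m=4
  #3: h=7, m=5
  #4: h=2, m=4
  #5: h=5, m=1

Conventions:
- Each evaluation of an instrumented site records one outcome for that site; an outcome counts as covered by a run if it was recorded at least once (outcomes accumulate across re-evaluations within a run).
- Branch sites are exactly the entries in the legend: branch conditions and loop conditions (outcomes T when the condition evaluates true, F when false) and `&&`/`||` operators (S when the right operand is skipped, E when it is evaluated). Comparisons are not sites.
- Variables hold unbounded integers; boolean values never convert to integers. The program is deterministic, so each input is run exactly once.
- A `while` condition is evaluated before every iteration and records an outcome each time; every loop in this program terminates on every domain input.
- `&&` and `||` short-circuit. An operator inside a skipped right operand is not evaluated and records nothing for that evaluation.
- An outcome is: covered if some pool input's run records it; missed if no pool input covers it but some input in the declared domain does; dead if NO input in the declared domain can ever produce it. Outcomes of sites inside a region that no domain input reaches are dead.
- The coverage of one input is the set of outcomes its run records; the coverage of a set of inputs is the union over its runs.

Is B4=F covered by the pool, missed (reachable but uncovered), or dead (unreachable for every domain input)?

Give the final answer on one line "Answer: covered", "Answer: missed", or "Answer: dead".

B4=F is recorded by pool input(s) 3 -> covered

Answer: covered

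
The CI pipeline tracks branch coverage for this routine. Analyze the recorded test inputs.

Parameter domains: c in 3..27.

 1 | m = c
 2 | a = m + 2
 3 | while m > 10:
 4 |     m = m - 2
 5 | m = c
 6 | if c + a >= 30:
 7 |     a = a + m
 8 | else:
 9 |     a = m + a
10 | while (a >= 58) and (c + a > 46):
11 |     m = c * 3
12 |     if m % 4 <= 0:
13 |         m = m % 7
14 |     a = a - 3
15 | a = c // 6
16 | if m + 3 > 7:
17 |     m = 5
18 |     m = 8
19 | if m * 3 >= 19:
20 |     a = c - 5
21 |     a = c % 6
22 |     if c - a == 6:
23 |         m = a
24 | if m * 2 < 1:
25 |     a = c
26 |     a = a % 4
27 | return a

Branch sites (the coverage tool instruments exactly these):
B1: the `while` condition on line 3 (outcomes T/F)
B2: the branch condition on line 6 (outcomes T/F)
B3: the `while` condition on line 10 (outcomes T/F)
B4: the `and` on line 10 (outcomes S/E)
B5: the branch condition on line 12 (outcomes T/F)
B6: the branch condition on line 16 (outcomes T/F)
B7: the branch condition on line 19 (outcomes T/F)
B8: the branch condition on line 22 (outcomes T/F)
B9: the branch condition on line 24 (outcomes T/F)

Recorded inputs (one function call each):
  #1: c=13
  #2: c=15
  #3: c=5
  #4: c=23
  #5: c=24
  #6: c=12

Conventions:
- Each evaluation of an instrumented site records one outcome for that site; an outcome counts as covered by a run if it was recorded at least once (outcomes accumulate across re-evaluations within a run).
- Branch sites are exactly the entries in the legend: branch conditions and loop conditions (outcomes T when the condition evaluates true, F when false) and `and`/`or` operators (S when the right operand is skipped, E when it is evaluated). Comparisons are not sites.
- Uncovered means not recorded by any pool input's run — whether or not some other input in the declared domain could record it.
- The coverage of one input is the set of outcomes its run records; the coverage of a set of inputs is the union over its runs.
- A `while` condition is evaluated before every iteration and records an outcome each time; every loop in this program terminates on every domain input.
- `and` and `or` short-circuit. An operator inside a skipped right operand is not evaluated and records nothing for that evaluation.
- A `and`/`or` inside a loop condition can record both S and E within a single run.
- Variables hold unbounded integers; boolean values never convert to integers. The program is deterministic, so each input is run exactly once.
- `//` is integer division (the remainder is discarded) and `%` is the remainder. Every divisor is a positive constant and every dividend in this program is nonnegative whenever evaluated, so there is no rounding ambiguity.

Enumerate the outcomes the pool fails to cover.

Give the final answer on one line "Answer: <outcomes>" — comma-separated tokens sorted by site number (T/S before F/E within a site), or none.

input #1 (c=13): covers B1=T, B1=F, B2=F, B3=F, B4=S, B6=T, B7=T, B8=F, B9=F
input #2 (c=15): covers B1=T, B1=F, B2=T, B3=F, B4=S, B6=T, B7=T, B8=F, B9=F
input #3 (c=5): covers B1=F, B2=F, B3=F, B4=S, B6=T, B7=T, B8=F, B9=F
input #4 (c=23): covers B1=T, B1=F, B2=T, B3=F, B4=S, B6=T, B7=T, B8=F, B9=F
input #5 (c=24): covers B1=T, B1=F, B2=T, B3=F, B4=S, B6=T, B7=T, B8=F, B9=F
input #6 (c=12): covers B1=T, B1=F, B2=F, B3=F, B4=S, B6=T, B7=T, B8=F, B9=F
union over the pool: B1=T, B1=F, B2=T, B2=F, B3=F, B4=S, B6=T, B7=T, B8=F, B9=F
uncovered (8 of 18): B3=T, B4=E, B5=T, B5=F, B6=F, B7=F, B8=T, B9=T

Answer: B3=T, B4=E, B5=T, B5=F, B6=F, B7=F, B8=T, B9=T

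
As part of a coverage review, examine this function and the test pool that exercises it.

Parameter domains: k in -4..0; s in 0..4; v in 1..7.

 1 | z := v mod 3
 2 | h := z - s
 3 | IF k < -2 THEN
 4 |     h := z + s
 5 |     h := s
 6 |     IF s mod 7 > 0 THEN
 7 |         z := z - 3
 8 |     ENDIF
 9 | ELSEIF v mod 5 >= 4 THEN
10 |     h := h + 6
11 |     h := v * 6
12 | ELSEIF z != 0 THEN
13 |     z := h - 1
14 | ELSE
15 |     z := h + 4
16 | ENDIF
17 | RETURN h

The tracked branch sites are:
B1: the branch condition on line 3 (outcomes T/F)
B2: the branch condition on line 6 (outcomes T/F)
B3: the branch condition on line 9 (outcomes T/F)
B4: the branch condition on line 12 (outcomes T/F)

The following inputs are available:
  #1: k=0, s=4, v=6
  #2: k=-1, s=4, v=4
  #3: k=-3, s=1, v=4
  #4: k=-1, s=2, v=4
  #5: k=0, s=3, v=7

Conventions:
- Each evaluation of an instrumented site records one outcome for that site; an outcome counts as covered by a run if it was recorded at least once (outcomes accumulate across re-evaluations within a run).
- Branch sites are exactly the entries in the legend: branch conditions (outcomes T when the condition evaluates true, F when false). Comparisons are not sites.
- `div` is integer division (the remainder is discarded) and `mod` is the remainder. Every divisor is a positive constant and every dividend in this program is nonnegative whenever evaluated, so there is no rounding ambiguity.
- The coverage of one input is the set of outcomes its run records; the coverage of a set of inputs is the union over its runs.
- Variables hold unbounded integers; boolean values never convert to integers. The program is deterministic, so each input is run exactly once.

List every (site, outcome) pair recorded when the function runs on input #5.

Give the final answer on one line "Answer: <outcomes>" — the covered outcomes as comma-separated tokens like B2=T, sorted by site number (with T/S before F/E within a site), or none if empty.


Simulating input #5 (k=0, s=3, v=7) step by step:
  B1->F, B3->F, B4->T
as a set, this run covers: B1=F, B3=F, B4=T
Answer: B1=F, B3=F, B4=T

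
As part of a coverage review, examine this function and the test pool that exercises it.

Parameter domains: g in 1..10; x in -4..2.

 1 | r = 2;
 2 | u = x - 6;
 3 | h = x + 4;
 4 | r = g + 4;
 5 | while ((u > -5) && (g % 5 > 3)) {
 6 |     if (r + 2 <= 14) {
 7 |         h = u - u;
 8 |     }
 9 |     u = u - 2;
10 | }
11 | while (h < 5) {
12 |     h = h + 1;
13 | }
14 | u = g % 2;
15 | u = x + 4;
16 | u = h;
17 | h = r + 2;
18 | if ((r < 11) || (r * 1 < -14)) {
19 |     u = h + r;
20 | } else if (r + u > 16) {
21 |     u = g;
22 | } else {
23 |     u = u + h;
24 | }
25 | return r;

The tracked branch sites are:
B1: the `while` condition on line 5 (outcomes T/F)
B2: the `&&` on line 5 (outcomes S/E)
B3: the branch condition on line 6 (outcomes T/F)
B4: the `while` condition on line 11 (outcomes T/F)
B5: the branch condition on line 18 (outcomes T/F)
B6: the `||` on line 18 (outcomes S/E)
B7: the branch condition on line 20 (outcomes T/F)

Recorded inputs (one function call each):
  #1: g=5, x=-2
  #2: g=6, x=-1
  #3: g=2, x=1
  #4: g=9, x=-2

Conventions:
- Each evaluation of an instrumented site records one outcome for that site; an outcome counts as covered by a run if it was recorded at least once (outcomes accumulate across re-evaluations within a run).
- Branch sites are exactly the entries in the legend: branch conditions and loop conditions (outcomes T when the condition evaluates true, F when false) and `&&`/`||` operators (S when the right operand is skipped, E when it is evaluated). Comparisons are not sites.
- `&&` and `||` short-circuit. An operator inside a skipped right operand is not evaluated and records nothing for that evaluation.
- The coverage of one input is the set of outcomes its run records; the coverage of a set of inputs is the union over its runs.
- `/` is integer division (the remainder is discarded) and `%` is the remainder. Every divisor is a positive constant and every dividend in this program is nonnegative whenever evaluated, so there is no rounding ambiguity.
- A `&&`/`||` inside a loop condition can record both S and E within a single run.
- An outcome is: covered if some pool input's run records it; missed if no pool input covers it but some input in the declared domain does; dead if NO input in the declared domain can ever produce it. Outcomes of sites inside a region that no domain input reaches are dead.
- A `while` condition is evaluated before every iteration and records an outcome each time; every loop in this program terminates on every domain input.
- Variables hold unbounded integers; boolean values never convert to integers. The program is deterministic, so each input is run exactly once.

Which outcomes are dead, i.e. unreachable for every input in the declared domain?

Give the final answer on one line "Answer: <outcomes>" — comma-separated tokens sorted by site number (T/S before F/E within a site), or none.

sweeping the full domain (70 inputs) for each outcome:
  reachable outcomes have witnesses, e.g. B1=T (e.g. g=4, x=2), B1=F (e.g. g=1, x=-4), B2=S (e.g. g=1, x=-4), B2=E (e.g. g=1, x=2)

Answer: none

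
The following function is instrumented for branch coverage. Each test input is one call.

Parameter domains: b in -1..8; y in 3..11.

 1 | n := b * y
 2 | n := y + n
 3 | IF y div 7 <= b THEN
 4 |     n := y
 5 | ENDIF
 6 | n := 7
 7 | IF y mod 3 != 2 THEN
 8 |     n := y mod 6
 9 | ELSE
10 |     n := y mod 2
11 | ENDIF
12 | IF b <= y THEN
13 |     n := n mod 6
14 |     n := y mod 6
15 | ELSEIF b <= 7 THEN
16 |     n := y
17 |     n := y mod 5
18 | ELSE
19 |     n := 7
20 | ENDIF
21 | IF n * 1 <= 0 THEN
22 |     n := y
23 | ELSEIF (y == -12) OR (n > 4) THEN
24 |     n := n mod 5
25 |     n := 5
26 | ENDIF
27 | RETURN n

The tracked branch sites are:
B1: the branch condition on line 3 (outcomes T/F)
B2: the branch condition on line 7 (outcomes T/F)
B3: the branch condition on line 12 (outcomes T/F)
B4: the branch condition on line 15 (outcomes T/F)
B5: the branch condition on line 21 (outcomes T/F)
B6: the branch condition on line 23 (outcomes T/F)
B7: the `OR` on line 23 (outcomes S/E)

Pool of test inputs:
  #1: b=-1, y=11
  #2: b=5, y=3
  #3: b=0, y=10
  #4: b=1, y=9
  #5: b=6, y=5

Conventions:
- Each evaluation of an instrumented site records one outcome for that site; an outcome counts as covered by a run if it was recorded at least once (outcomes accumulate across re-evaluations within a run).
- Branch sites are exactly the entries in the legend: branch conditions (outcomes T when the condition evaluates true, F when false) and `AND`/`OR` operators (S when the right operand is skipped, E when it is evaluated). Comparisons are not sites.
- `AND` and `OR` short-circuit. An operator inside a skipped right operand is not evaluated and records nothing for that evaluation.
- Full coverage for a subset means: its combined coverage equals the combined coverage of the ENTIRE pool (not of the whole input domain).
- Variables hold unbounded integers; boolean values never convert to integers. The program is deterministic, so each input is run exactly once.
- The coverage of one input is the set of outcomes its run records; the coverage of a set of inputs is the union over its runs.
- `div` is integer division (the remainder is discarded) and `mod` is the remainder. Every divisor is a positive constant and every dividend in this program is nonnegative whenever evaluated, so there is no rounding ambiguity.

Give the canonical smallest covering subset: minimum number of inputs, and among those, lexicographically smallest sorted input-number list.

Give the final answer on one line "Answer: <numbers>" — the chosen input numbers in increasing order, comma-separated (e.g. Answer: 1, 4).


test 1 (b=-1, y=11) hits B1=F, B2=F, B3=T, B5=F, B6=T, B7=E
test 2 (b=5, y=3) hits B1=T, B2=T, B3=F, B4=T, B5=F, B6=F, B7=E
test 3 (b=0, y=10) hits B1=F, B2=T, B3=T, B5=F, B6=F, B7=E
test 4 (b=1, y=9) hits B1=T, B2=T, B3=T, B5=F, B6=F, B7=E
test 5 (b=6, y=5) hits B1=T, B2=F, B3=F, B4=T, B5=T
pool-wide coverage (12 outcomes): B1=T, B1=F, B2=T, B2=F, B3=T, B3=F, B4=T, B5=T, B5=F, B6=T, B6=F, B7=E
no size-1 subset reaches all 12 outcomes (best union: 7/12)
no size-2 subset reaches all 12 outcomes (best union: 11/12)
the canonical winner is {1, 2, 5}: size 3, full 12-outcome coverage, earliest index list among size-3 covers
Answer: 1, 2, 5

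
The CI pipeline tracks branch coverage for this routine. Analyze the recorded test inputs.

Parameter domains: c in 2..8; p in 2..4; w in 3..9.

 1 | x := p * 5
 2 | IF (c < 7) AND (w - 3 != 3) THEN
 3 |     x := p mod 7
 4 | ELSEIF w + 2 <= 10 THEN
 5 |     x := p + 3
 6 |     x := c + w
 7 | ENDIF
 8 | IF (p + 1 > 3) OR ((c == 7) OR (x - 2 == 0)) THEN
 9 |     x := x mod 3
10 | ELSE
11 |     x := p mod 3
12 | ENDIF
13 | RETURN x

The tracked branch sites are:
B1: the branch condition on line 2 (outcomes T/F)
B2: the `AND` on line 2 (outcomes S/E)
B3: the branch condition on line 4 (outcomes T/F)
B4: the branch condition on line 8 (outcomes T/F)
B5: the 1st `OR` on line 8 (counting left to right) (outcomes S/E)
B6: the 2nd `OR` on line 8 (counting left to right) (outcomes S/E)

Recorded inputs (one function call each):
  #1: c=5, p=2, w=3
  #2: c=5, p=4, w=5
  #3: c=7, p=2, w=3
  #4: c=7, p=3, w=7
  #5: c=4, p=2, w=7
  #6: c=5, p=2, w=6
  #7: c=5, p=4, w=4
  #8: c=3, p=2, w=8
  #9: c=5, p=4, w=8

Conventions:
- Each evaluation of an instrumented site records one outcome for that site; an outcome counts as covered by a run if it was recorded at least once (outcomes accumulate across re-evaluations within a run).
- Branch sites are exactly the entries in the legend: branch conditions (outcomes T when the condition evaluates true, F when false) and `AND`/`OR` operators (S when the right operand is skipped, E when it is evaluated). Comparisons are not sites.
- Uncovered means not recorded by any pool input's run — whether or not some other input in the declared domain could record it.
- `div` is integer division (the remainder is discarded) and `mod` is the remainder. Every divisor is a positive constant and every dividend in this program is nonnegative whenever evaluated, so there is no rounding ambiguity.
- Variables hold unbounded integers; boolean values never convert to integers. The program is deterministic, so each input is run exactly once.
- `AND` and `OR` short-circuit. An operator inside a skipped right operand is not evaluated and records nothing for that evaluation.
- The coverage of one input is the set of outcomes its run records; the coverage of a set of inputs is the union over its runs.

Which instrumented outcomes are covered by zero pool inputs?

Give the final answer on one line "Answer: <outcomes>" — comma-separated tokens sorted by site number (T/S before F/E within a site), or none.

#1 (c=5, p=2, w=3) -> B2->E, B1->T, B5->E, B6->E, B4->T; covered: B1=T, B2=E, B4=T, B5=E, B6=E
#2 (c=5, p=4, w=5) -> B2->E, B1->T, B5->S, B4->T; covered: B1=T, B2=E, B4=T, B5=S
#3 (c=7, p=2, w=3) -> B2->S, B1->F, B3->T, B5->E, B6->S, B4->T; covered: B1=F, B2=S, B3=T, B4=T, B5=E, B6=S
#4 (c=7, p=3, w=7) -> B2->S, B1->F, B3->T, B5->S, B4->T; covered: B1=F, B2=S, B3=T, B4=T, B5=S
#5 (c=4, p=2, w=7) -> B2->E, B1->T, B5->E, B6->E, B4->T; covered: B1=T, B2=E, B4=T, B5=E, B6=E
#6 (c=5, p=2, w=6) -> B2->E, B1->F, B3->T, B5->E, B6->E, B4->F; covered: B1=F, B2=E, B3=T, B4=F, B5=E, B6=E
#7 (c=5, p=4, w=4) -> B2->E, B1->T, B5->S, B4->T; covered: B1=T, B2=E, B4=T, B5=S
#8 (c=3, p=2, w=8) -> B2->E, B1->T, B5->E, B6->E, B4->T; covered: B1=T, B2=E, B4=T, B5=E, B6=E
#9 (c=5, p=4, w=8) -> B2->E, B1->T, B5->S, B4->T; covered: B1=T, B2=E, B4=T, B5=S
union over the pool: B1=T, B1=F, B2=S, B2=E, B3=T, B4=T, B4=F, B5=S, B5=E, B6=S, B6=E
uncovered (1 of 12): B3=F

Answer: B3=F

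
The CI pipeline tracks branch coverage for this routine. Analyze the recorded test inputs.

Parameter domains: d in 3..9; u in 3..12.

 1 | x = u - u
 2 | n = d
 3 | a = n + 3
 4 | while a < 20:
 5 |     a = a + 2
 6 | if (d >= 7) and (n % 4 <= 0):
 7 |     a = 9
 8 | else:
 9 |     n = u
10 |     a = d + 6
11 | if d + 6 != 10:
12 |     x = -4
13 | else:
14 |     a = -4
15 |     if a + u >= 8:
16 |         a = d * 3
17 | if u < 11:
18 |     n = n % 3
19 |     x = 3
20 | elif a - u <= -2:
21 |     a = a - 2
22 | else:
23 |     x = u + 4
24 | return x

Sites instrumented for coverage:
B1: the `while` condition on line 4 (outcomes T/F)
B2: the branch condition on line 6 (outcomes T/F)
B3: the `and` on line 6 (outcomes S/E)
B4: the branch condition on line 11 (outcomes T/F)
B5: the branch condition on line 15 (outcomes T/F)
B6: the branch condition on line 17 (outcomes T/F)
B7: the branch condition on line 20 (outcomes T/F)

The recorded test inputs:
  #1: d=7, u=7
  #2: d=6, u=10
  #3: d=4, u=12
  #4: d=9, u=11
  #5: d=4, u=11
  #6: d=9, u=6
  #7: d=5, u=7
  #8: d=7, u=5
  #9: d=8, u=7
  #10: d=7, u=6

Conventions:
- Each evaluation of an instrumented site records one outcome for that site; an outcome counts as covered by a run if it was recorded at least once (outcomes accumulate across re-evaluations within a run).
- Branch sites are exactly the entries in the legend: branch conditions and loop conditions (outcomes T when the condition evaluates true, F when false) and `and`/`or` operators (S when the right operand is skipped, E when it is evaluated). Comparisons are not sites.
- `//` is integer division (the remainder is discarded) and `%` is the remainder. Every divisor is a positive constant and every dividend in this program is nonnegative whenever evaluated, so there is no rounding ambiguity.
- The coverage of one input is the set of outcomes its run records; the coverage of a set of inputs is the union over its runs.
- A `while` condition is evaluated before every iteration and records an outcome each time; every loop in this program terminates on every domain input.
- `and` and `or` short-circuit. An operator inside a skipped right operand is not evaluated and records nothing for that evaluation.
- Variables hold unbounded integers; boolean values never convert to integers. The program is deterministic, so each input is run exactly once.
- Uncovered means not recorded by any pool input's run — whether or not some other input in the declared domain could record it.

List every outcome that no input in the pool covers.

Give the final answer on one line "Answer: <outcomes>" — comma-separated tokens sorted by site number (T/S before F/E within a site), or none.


run #1 (d=7, u=7) runs B1->T, B1->T, B1->T, B1->T, B1->T, B1->F, B3->E, B2->F, B4->T, B6->T; records B1=T, B1=F, B2=F, B3=E, B4=T, B6=T
run #2 (d=6, u=10) runs B1->T, B1->T, B1->T, B1->T, B1->T, B1->T, B1->F, B3->S, B2->F, B4->T, B6->T; records B1=T, B1=F, B2=F, B3=S, B4=T, B6=T
run #3 (d=4, u=12) runs B1->T, B1->T, B1->T, B1->T, B1->T, B1->T, B1->T, B1->F, B3->S, B2->F, B4->F, B5->T, B6->F, B7->F; records B1=T, B1=F, B2=F, B3=S, B4=F, B5=T, B6=F, B7=F
run #4 (d=9, u=11) runs B1->T, B1->T, B1->T, B1->T, B1->F, B3->E, B2->F, B4->T, B6->F, B7->F; records B1=T, B1=F, B2=F, B3=E, B4=T, B6=F, B7=F
run #5 (d=4, u=11) runs B1->T, B1->T, B1->T, B1->T, B1->T, B1->T, B1->T, B1->F, B3->S, B2->F, B4->F, B5->F, B6->F, B7->T; records B1=T, B1=F, B2=F, B3=S, B4=F, B5=F, B6=F, B7=T
run #6 (d=9, u=6) runs B1->T, B1->T, B1->T, B1->T, B1->F, B3->E, B2->F, B4->T, B6->T; records B1=T, B1=F, B2=F, B3=E, B4=T, B6=T
run #7 (d=5, u=7) runs B1->T, B1->T, B1->T, B1->T, B1->T, B1->T, B1->F, B3->S, B2->F, B4->T, B6->T; records B1=T, B1=F, B2=F, B3=S, B4=T, B6=T
run #8 (d=7, u=5) runs B1->T, B1->T, B1->T, B1->T, B1->T, B1->F, B3->E, B2->F, B4->T, B6->T; records B1=T, B1=F, B2=F, B3=E, B4=T, B6=T
run #9 (d=8, u=7) runs B1->T, B1->T, B1->T, B1->T, B1->T, B1->F, B3->E, B2->T, B4->T, B6->T; records B1=T, B1=F, B2=T, B3=E, B4=T, B6=T
run #10 (d=7, u=6) runs B1->T, B1->T, B1->T, B1->T, B1->T, B1->F, B3->E, B2->F, B4->T, B6->T; records B1=T, B1=F, B2=F, B3=E, B4=T, B6=T
union over the pool: B1=T, B1=F, B2=T, B2=F, B3=S, B3=E, B4=T, B4=F, B5=T, B5=F, B6=T, B6=F, B7=T, B7=F
uncovered (0 of 14): none
Answer: none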